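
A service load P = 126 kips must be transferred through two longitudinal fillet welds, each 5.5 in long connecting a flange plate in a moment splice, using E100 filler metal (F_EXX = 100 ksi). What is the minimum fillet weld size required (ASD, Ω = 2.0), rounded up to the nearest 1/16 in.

w = 9/16 in

Total weld length L = 11 in.
Required throat t_e = P × Ω / (0.6 F_EXX × L) = 126 × 2.0 / (0.6 × 100 × 11) = 0.3818 in.
Required leg w = t_e / 0.707 = 0.5401 in → use 9/16 in.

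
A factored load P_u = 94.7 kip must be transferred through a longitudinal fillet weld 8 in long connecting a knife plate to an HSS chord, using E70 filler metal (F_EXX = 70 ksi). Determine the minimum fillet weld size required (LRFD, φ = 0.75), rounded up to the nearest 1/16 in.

Total weld length L = 8 in.
Required throat t_e = P_u / (φ × 0.6 F_EXX × L) = 94.7 / (0.75 × 0.6 × 70 × 8) = 0.3758 in.
Required leg w = t_e / 0.707 = 0.5315 in → use 9/16 in.

w = 9/16 in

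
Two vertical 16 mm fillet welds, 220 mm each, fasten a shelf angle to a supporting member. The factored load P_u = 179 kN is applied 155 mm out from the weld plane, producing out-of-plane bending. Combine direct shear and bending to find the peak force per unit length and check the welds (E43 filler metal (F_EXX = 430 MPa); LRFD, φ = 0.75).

L_w = 2 × 220 = 440 mm; section modulus (unit throat) S = 2 × L²/6 = 16130 mm².
Direct shear f_v = P/L_w = 179×10³/440 = 406.8 N/mm.
Moment M = P × e = 179×10³ × 155 = 27745000 N·mm; bending f_b = M/S = 1720 N/mm.
f_max = √(f_v² + f_b²) = √(406.8² + 1720²) = 1767 N/mm.
φr_n = 0.75 × 0.6 × 430 × (0.707 × 16) = 2189 N/mm → adequate.

f_max ≈ 1770 N/mm; adequate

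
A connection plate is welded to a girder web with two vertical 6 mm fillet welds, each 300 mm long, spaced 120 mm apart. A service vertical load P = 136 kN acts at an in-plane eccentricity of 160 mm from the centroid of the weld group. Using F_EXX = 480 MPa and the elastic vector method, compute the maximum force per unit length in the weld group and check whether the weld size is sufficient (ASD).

f_max ≈ 647 N/mm; NOT adequate

Total weld length L_w = 600 mm. Treat welds as unit-width lines.
Polar moment about centroid: J = 2[d³/12 + d(b/2)²] = 2[300³/12 + 300×60²] = 6660000 mm³.
Direct shear f_v = P/L_w = 136×10³ / 600 = 226.7 N/mm (vertical).
Torsion M = P·e = 136×10³ × 160 = 21760000 N·mm.
Critical point at (x, y) = (60, 150) from centroid. f_tx = M·y/J = 490.1 N/mm; f_ty = M·x/J = 196 N/mm.
Resultant f_max = √[f_tx² + (f_v + f_ty)²] = √[490.1² + (226.7 + 196)²] = 647.2 N/mm.
Capacity per unit length: r_n/Ω = (1/2.0) × 0.6 × 480 × (0.707 × 6) = 610.8 N/mm.
647.2 > 610.8 → NOT adequate.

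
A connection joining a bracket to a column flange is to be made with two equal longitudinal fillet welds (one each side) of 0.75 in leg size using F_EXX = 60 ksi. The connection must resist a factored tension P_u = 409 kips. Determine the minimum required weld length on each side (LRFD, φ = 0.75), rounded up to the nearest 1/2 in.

L = 14.5 in on each side

Throat t_e = 0.707 × 0.75 = 0.5302 in.
φr_n = 0.75 × 0.6 × 60 × 0.5302 = 14.32 kips/in.
L_req = P_u / φr_n = 409 / 14.32 = 28.57 in total.
Per side: 28.57 / 2 = 14.28 in.
Round up → use L = 14.5 in on each side.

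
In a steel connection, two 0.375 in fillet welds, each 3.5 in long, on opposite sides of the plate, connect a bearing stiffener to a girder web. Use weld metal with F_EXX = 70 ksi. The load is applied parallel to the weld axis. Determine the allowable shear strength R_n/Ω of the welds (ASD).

Effective throat t_e = 0.707 × 0.375 = 0.2651 in.
Total length L = 7 in; A_we = 0.2651 × 7 = 1.856 in².
F_nw = 0.6 F_EXX = 0.6 × 70 = 42 ksi.
R_n = 42 × 1.856 = 77.95 kips; R_n/Ω = 77.95/2.0 = 38.97 kips.

R_n/Ω ≈ 39 kips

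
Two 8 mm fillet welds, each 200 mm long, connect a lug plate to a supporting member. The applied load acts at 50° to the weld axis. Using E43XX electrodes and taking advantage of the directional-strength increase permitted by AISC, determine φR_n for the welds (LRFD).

φR_n ≈ 585 kN

E43XX → F_EXX = 430 MPa.
t_e = 0.707 × 8 = 5.656 mm; A_we = 5.656 × 400 = 2262 mm².
Directional factor: 1.0 + 0.5 sin^1.5(50°) = 1.335.
F_nw = 0.6 × 430 × 1.335 = 344.5 MPa.
φR_n = 0.75 × 344.5 × 2262 × 10⁻³ = 584.5 kN.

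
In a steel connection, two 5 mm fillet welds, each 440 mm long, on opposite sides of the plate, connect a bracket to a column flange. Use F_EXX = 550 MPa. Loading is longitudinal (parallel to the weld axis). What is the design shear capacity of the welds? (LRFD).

Effective throat t_e = 0.707 × 5 = 3.535 mm.
Total length L = 880 mm; A_we = 3.535 × 880 = 3111 mm².
F_nw = 0.6 F_EXX = 0.6 × 550 = 330 MPa.
φR_n = 0.75 × 330 × 3111 × 10⁻³ = 769.9 kN.

φR_n ≈ 770 kN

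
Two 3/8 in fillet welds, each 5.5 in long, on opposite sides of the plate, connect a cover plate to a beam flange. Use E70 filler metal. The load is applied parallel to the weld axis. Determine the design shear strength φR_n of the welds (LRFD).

φR_n ≈ 91.9 kip

E70XX → F_EXX = 70 ksi.
Effective throat t_e = 0.707 × 0.375 = 0.2651 in.
Total length L = 11 in; A_we = 0.2651 × 11 = 2.916 in².
F_nw = 0.6 F_EXX = 0.6 × 70 = 42 ksi.
φR_n = 0.75 × 42 × 2.916 = 91.87 kip.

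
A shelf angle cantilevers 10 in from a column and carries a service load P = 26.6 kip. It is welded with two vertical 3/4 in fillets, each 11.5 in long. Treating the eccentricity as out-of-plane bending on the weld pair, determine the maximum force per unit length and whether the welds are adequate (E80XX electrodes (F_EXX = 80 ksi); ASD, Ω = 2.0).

L_w = 2 × 11.5 = 23 in; section modulus (unit throat) S = 2 × L²/6 = 44.08 in².
Direct shear f_v = P/L_w = 26.6/23 = 1.157 kip/in.
Moment M = P × e = 26.6 × 10 = 266 kip·in; bending f_b = M/S = 6.034 kip/in.
f_max = √(f_v² + f_b²) = √(1.157² + 6.034²) = 6.144 kip/in.
r_n/Ω = (1/2.0) × 0.6 × 80 × (0.707 × 0.75) = 12.73 kip/in → adequate.

f_max ≈ 6.14 kip/in; adequate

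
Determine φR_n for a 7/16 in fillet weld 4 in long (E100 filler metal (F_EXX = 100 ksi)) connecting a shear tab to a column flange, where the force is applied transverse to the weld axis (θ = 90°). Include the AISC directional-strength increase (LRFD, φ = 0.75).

t_e = 0.707 × 0.4375 = 0.3093 in; A_we = 0.3093 × 4 = 1.237 in².
Directional factor: 1.0 + 0.5 sin^1.5(90°) = 1.5.
F_nw = 0.6 × 100 × 1.5 = 90 ksi.
φR_n = 0.75 × 90 × 1.237 = 83.51 kips.

φR_n ≈ 83.5 kips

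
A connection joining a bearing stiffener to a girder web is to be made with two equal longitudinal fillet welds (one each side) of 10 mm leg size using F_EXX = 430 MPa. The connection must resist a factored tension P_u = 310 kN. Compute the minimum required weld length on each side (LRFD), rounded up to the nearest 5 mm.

Throat t_e = 0.707 × 10 = 7.07 mm.
φr_n = 0.75 × 0.6 × 430 × 7.07 × 10⁻³ = 1.368 kN/mm.
L_req = P_u / φr_n = 310 / 1.368 = 226.6 mm total.
Per side: 226.6 / 2 = 113.3 mm.
Round up → use L = 115 mm on each side.

L = 115 mm on each side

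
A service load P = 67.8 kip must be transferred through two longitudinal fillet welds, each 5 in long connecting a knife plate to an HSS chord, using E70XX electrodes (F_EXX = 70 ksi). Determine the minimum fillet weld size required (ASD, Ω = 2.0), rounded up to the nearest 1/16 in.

Total weld length L = 10 in.
Required throat t_e = P × Ω / (0.6 F_EXX × L) = 67.8 × 2.0 / (0.6 × 70 × 10) = 0.3229 in.
Required leg w = t_e / 0.707 = 0.4567 in → use 1/2 in.

w = 1/2 in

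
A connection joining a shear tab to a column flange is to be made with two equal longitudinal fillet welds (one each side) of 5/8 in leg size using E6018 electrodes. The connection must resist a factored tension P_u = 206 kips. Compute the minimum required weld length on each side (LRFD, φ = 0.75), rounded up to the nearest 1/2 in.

E60XX → F_EXX = 60 ksi.
Throat t_e = 0.707 × 0.625 = 0.4419 in.
φr_n = 0.75 × 0.6 × 60 × 0.4419 = 11.93 kips/in.
L_req = P_u / φr_n = 206 / 11.93 = 17.27 in total.
Per side: 17.27 / 2 = 8.633 in.
Round up → use L = 9 in on each side.

L = 9 in on each side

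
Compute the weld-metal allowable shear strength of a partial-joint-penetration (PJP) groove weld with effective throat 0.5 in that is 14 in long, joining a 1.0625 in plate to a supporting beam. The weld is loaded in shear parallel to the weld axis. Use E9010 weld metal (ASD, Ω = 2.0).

E90XX → F_EXX = 90 ksi.
Effective throat (given) t_e = 0.5 in.
A_we = 0.5 × 14 = 7 in².
F_nw = 0.6 F_EXX = 54 ksi.
R_n/Ω = (54 × 7) / 2.0 = 189 kips.

R_n/Ω ≈ 189 kips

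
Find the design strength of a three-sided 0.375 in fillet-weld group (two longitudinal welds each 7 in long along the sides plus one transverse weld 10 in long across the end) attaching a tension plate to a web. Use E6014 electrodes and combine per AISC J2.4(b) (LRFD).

φR_n ≈ 193 kip

E60XX → F_EXX = 60 ksi.
t_e = 0.707 × 0.375 = 0.2651 in.
R_nwl = 0.6 × 60 × 0.2651 × 14 = 133.6 kip (longitudinal, 2 welds).
R_nwt = 0.6 × 60 × 0.2651 × 10 = 95.44 kip (transverse, base value).
(i) R_nwl + R_nwt = 229.1 kip; (ii) 0.85 R_nwl + 1.5 R_nwt = 256.7 kip.
R_n = max = 256.7 kip [governs: (ii)]; φR_n = 192.6 kip.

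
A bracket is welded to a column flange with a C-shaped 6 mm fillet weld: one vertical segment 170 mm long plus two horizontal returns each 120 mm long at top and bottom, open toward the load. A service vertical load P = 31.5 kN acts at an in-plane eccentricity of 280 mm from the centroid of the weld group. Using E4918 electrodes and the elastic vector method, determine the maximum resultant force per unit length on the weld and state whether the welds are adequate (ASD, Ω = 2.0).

f_max ≈ 437 N/mm; adequate

E49XX → F_EXX = 490 MPa.
Total weld length L_w = 410 mm. Treat welds as unit-width lines.
Centroid: x̄ = 2×120×60 / 410 = 35.12 mm from the vertical weld.
Polar moment about centroid: J = I_x + I_y = [170³/12 + 2×120×85²] + [170×35.12² + 2(120³/12 + 120×24.88²)] = 2790000 mm³.
Direct shear f_v = P/L_w = 31.5×10³ / 410 = 76.83 N/mm (vertical).
Torsion M = P·e = 31.5×10³ × 280 = 8820000 N·mm.
Critical point at (x, y) = (84.88, 85) from centroid. f_tx = M·y/J = 268.7 N/mm; f_ty = M·x/J = 268.4 N/mm.
Resultant f_max = √[f_tx² + (f_v + f_ty)²] = √[268.7² + (76.83 + 268.4)²] = 437.5 N/mm.
Capacity per unit length: r_n/Ω = (1/2.0) × 0.6 × 490 × (0.707 × 6) = 623.6 N/mm.
437.5 ≤ 623.6 → adequate.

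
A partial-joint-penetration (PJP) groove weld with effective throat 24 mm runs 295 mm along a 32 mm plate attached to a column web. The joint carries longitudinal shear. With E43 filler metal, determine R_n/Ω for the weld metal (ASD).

R_n/Ω ≈ 913 kN

E43XX → F_EXX = 430 MPa.
Effective throat (given) t_e = 24 mm.
A_we = 24 × 295 = 7080 mm².
F_nw = 0.6 F_EXX = 258 MPa.
R_n/Ω = (258 × 7080) / 2.0 × 10⁻³ = 913.3 kN.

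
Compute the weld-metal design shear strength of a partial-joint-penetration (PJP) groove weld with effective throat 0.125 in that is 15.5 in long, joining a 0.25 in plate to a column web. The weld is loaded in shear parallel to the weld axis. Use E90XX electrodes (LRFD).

φR_n ≈ 78.5 kips

E90XX → F_EXX = 90 ksi.
Effective throat (given) t_e = 0.125 in.
A_we = 0.125 × 15.5 = 1.938 in².
F_nw = 0.6 F_EXX = 54 ksi.
φR_n = 0.75 × 54 × 1.938 = 78.47 kips.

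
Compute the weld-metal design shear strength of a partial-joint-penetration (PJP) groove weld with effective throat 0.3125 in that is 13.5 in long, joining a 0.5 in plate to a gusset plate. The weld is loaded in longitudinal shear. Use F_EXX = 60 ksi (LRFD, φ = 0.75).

Effective throat (given) t_e = 0.3125 in.
A_we = 0.3125 × 13.5 = 4.219 in².
F_nw = 0.6 F_EXX = 36 ksi.
φR_n = 0.75 × 36 × 4.219 = 113.9 kips.

φR_n ≈ 114 kips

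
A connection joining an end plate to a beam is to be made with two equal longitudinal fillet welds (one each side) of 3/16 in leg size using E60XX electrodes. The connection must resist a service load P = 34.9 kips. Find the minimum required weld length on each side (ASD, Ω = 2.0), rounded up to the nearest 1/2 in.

L = 7.5 in on each side

E60XX → F_EXX = 60 ksi.
Throat t_e = 0.707 × 0.1875 = 0.1326 in.
r_n/Ω = (0.6 × 60 × 0.1326) / 2.0 = 2.386 kip/in.
L_req = P / (r_n/Ω) = 34.9 / 2.386 = 14.63 in total.
Per side: 14.63 / 2 = 7.313 in.
Round up → use L = 7.5 in on each side.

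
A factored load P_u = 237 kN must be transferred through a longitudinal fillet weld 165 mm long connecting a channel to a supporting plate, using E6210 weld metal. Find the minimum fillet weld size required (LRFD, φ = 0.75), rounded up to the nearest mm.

E62XX → F_EXX = 620 MPa.
Total weld length L = 165 mm.
Required throat t_e = P_u / (φ × 0.6 F_EXX × L) = 237 / (0.75 × 0.6 × 620 × 165 × 10⁻³) = 5.148 mm.
Required leg w = t_e / 0.707 = 7.282 mm → use 8 mm.

w = 8 mm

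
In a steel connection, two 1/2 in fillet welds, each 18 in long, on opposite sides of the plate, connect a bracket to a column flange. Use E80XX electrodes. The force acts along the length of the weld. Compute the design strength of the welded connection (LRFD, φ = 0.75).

φR_n ≈ 458 kip

E80XX → F_EXX = 80 ksi.
Effective throat t_e = 0.707 × 0.5 = 0.3535 in.
Total length L = 36 in; A_we = 0.3535 × 36 = 12.73 in².
F_nw = 0.6 F_EXX = 0.6 × 80 = 48 ksi.
φR_n = 0.75 × 48 × 12.73 = 458.1 kip.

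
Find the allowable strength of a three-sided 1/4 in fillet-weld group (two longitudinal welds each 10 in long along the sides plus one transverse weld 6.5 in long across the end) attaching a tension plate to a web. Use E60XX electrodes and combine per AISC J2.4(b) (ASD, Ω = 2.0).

E60XX → F_EXX = 60 ksi.
t_e = 0.707 × 0.25 = 0.1767 in.
R_nwl = 0.6 × 60 × 0.1767 × 20 = 127.3 kips (longitudinal, 2 welds).
R_nwt = 0.6 × 60 × 0.1767 × 6.5 = 41.36 kips (transverse, base value).
(i) R_nwl + R_nwt = 168.6 kips; (ii) 0.85 R_nwl + 1.5 R_nwt = 170.2 kips.
R_n = max = 170.2 kips [governs: (ii)]; R_n/Ω = 85.11 kips.

R_n/Ω ≈ 85.1 kips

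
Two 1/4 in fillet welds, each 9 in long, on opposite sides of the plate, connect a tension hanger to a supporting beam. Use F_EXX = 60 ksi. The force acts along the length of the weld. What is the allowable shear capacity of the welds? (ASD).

Effective throat t_e = 0.707 × 0.25 = 0.1767 in.
Total length L = 18 in; A_we = 0.1767 × 18 = 3.181 in².
F_nw = 0.6 F_EXX = 0.6 × 60 = 36 ksi.
R_n = 36 × 3.181 = 114.5 kips; R_n/Ω = 114.5/2.0 = 57.27 kips.

R_n/Ω ≈ 57.3 kips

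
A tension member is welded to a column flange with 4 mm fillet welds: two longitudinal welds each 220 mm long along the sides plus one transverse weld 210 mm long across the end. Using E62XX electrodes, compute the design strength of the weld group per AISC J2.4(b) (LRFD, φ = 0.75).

E62XX → F_EXX = 620 MPa.
t_e = 0.707 × 4 = 2.828 mm.
R_nwl = 0.6 × 620 × 2.828 × 440 × 10⁻³ = 462.9 kN (longitudinal, 2 welds).
R_nwt = 0.6 × 620 × 2.828 × 210 × 10⁻³ = 220.9 kN (transverse, base value).
(i) R_nwl + R_nwt = 683.8 kN; (ii) 0.85 R_nwl + 1.5 R_nwt = 724.8 kN.
R_n = max = 724.8 kN [governs: (ii)]; φR_n = 543.6 kN.

φR_n ≈ 544 kN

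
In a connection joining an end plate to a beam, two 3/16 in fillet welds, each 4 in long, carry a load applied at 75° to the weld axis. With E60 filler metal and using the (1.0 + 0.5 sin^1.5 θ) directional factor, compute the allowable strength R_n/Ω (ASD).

R_n/Ω ≈ 28.1 kip

E60XX → F_EXX = 60 ksi.
t_e = 0.707 × 0.1875 = 0.1326 in; A_we = 0.1326 × 8 = 1.06 in².
Directional factor: 1.0 + 0.5 sin^1.5(75°) = 1.475.
F_nw = 0.6 × 60 × 1.475 = 53.09 ksi.
R_n/Ω = (53.09 × 1.06) / 2.0 = 28.15 kip.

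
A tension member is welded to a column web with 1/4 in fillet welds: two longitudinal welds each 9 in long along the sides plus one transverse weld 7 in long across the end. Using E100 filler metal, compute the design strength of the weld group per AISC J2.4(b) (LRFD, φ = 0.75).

E100XX → F_EXX = 100 ksi.
t_e = 0.707 × 0.25 = 0.1767 in.
R_nwl = 0.6 × 100 × 0.1767 × 18 = 190.9 kip (longitudinal, 2 welds).
R_nwt = 0.6 × 100 × 0.1767 × 7 = 74.23 kip (transverse, base value).
(i) R_nwl + R_nwt = 265.1 kip; (ii) 0.85 R_nwl + 1.5 R_nwt = 273.6 kip.
R_n = max = 273.6 kip [governs: (ii)]; φR_n = 205.2 kip.

φR_n ≈ 205 kip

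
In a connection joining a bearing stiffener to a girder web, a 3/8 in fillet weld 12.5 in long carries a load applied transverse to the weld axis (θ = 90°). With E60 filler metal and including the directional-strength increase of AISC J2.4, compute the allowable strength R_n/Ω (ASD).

R_n/Ω ≈ 89.5 kip

E60XX → F_EXX = 60 ksi.
t_e = 0.707 × 0.375 = 0.2651 in; A_we = 0.2651 × 12.5 = 3.314 in².
Directional factor: 1.0 + 0.5 sin^1.5(90°) = 1.5.
F_nw = 0.6 × 60 × 1.5 = 54 ksi.
R_n/Ω = (54 × 3.314) / 2.0 = 89.48 kip.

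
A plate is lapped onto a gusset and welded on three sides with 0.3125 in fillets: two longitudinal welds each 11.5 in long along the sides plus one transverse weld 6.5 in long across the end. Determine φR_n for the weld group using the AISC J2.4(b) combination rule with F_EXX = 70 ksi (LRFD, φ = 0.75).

t_e = 0.707 × 0.3125 = 0.2209 in.
R_nwl = 0.6 × 70 × 0.2209 × 23 = 213.4 kip (longitudinal, 2 welds).
R_nwt = 0.6 × 70 × 0.2209 × 6.5 = 60.32 kip (transverse, base value).
(i) R_nwl + R_nwt = 273.7 kip; (ii) 0.85 R_nwl + 1.5 R_nwt = 271.9 kip.
R_n = max = 273.7 kip [governs: (i)]; φR_n = 205.3 kip.

φR_n ≈ 205 kip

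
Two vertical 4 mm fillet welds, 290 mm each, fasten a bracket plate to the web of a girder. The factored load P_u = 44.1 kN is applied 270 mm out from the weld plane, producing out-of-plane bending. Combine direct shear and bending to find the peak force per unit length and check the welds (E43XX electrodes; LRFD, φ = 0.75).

f_max ≈ 431 N/mm; adequate

E43XX → F_EXX = 430 MPa.
L_w = 2 × 290 = 580 mm; section modulus (unit throat) S = 2 × L²/6 = 28030 mm².
Direct shear f_v = P/L_w = 44.1×10³/580 = 76.03 N/mm.
Moment M = P × e = 44.1×10³ × 270 = 11907000 N·mm; bending f_b = M/S = 424.7 N/mm.
f_max = √(f_v² + f_b²) = √(76.03² + 424.7²) = 431.5 N/mm.
φr_n = 0.75 × 0.6 × 430 × (0.707 × 4) = 547.2 N/mm → adequate.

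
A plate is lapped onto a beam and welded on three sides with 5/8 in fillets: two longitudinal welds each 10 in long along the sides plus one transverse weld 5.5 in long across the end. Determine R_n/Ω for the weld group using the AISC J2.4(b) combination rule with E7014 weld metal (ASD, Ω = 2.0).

E70XX → F_EXX = 70 ksi.
t_e = 0.707 × 0.625 = 0.4419 in.
R_nwl = 0.6 × 70 × 0.4419 × 20 = 371.2 kip (longitudinal, 2 welds).
R_nwt = 0.6 × 70 × 0.4419 × 5.5 = 102.1 kip (transverse, base value).
(i) R_nwl + R_nwt = 473.2 kip; (ii) 0.85 R_nwl + 1.5 R_nwt = 468.6 kip.
R_n = max = 473.2 kip [governs: (i)]; R_n/Ω = 236.6 kip.

R_n/Ω ≈ 237 kip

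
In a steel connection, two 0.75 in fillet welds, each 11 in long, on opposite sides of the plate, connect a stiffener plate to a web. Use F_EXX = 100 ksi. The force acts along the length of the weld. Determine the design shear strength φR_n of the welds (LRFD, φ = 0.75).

Effective throat t_e = 0.707 × 0.75 = 0.5302 in.
Total length L = 22 in; A_we = 0.5302 × 22 = 11.67 in².
F_nw = 0.6 F_EXX = 0.6 × 100 = 60 ksi.
φR_n = 0.75 × 60 × 11.67 = 524.9 kip.

φR_n ≈ 525 kip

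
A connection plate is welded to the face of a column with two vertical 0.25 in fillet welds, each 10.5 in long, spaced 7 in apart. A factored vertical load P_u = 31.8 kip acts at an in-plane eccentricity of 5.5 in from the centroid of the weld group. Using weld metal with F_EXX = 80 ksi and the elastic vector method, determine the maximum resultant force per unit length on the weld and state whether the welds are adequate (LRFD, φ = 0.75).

Total weld length L_w = 21 in. Treat welds as unit-width lines.
Polar moment about centroid: J = 2[d³/12 + d(b/2)²] = 2[10.5³/12 + 10.5×3.5²] = 450.2 in³.
Direct shear f_v = P/L_w = 31.8 / 21 = 1.514 kip/in (vertical).
Torsion M = P·e = 31.8 × 5.5 = 174.9 kip·in.
Critical point at (x, y) = (3.5, 5.25) from centroid. f_tx = M·y/J = 2.04 kip/in; f_ty = M·x/J = 1.36 kip/in.
Resultant f_max = √[f_tx² + (f_v + f_ty)²] = √[2.04² + (1.514 + 1.36)²] = 3.524 kip/in.
Capacity per unit length: φr_n = 0.75 × 0.6 × 80 × (0.707 × 0.25) = 6.363 kip/in.
3.524 ≤ 6.363 → adequate.

f_max ≈ 3.52 kip/in; adequate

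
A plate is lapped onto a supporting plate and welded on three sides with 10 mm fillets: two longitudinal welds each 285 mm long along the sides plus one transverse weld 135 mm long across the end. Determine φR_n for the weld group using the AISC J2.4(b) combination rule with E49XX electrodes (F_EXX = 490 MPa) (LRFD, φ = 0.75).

φR_n ≈ 1100 kN

t_e = 0.707 × 10 = 7.07 mm.
R_nwl = 0.6 × 490 × 7.07 × 570 × 10⁻³ = 1185 kN (longitudinal, 2 welds).
R_nwt = 0.6 × 490 × 7.07 × 135 × 10⁻³ = 280.6 kN (transverse, base value).
(i) R_nwl + R_nwt = 1465 kN; (ii) 0.85 R_nwl + 1.5 R_nwt = 1428 kN.
R_n = max = 1465 kN [governs: (i)]; φR_n = 1099 kN.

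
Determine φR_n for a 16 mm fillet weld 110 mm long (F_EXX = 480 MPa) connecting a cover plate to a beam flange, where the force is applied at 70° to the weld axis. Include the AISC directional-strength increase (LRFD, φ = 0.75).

t_e = 0.707 × 16 = 11.31 mm; A_we = 11.31 × 110 = 1244 mm².
Directional factor: 1.0 + 0.5 sin^1.5(70°) = 1.455.
F_nw = 0.6 × 480 × 1.455 = 419.2 MPa.
φR_n = 0.75 × 419.2 × 1244 × 10⁻³ = 391.2 kN.

φR_n ≈ 391 kN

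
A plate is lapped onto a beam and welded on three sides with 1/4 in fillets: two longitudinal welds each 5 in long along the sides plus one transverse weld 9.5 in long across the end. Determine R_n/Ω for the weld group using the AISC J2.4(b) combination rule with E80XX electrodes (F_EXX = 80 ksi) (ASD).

R_n/Ω ≈ 96.5 kips

t_e = 0.707 × 0.25 = 0.1767 in.
R_nwl = 0.6 × 80 × 0.1767 × 10 = 84.84 kips (longitudinal, 2 welds).
R_nwt = 0.6 × 80 × 0.1767 × 9.5 = 80.6 kips (transverse, base value).
(i) R_nwl + R_nwt = 165.4 kips; (ii) 0.85 R_nwl + 1.5 R_nwt = 193 kips.
R_n = max = 193 kips [governs: (ii)]; R_n/Ω = 96.51 kips.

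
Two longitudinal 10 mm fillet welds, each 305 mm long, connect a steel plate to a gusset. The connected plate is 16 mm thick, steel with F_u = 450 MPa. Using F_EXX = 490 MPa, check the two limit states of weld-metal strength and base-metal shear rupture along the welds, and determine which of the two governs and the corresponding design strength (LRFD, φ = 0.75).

t_e = 0.707 × 10 = 7.07 mm; L = 610 mm.
Weld metal: φR_n = 0.75 × 0.6 × 490 × 7.07 × 610 × 10⁻³ = 951 kN.
Base metal (shear rupture): φR_n = 0.75 × 0.6 × 450 × 16 × 610 × 10⁻³ = 1976 kN.
Governing: weld metal.

φR_n ≈ 951 kN (weld metal governs)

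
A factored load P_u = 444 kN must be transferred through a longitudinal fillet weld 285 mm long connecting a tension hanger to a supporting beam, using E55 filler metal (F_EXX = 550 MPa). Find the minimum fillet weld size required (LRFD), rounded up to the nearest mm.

Total weld length L = 285 mm.
Required throat t_e = P_u / (φ × 0.6 F_EXX × L) = 444 / (0.75 × 0.6 × 550 × 285 × 10⁻³) = 6.295 mm.
Required leg w = t_e / 0.707 = 8.903 mm → use 9 mm.

w = 9 mm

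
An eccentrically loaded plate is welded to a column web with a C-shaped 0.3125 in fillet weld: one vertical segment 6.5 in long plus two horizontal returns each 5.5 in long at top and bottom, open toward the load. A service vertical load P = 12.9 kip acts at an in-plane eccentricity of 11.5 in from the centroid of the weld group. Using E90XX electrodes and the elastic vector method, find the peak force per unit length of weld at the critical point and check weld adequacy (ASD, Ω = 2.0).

f_max ≈ 4.32 kip/in; adequate

E90XX → F_EXX = 90 ksi.
Total weld length L_w = 17.5 in. Treat welds as unit-width lines.
Centroid: x̄ = 2×5.5×2.75 / 17.5 = 1.729 in from the vertical weld.
Polar moment about centroid: J = I_x + I_y = [6.5³/12 + 2×5.5×3.25²] + [6.5×1.729² + 2(5.5³/12 + 5.5×1.021²)] = 197.7 in³.
Direct shear f_v = P/L_w = 12.9 / 17.5 = 0.7371 kip/in (vertical).
Torsion M = P·e = 12.9 × 11.5 = 148.35 kip·in.
Critical point at (x, y) = (3.771, 3.25) from centroid. f_tx = M·y/J = 2.439 kip/in; f_ty = M·x/J = 2.83 kip/in.
Resultant f_max = √[f_tx² + (f_v + f_ty)²] = √[2.439² + (0.7371 + 2.83)²] = 4.321 kip/in.
Capacity per unit length: r_n/Ω = (1/2.0) × 0.6 × 90 × (0.707 × 0.3125) = 5.965 kip/in.
4.321 ≤ 5.965 → adequate.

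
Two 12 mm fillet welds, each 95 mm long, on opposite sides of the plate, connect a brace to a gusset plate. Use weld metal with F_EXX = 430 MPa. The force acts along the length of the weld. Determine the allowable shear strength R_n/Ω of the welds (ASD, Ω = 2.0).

Effective throat t_e = 0.707 × 12 = 8.484 mm.
Total length L = 190 mm; A_we = 8.484 × 190 = 1612 mm².
F_nw = 0.6 F_EXX = 0.6 × 430 = 258 MPa.
R_n = 258 × 1612 × 10⁻³ = 415.9 kN; R_n/Ω = 415.9/2.0 = 207.9 kN.

R_n/Ω ≈ 208 kN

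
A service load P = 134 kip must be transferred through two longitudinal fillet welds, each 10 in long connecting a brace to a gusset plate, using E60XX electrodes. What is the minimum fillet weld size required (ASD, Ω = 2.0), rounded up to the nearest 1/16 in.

w = 9/16 in

E60XX → F_EXX = 60 ksi.
Total weld length L = 20 in.
Required throat t_e = P × Ω / (0.6 F_EXX × L) = 134 × 2.0 / (0.6 × 60 × 20) = 0.3722 in.
Required leg w = t_e / 0.707 = 0.5265 in → use 9/16 in.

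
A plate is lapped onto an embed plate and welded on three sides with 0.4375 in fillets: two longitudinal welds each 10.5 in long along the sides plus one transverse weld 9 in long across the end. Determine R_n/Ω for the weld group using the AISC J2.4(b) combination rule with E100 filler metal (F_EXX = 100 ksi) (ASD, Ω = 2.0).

R_n/Ω ≈ 291 kip

t_e = 0.707 × 0.4375 = 0.3093 in.
R_nwl = 0.6 × 100 × 0.3093 × 21 = 389.7 kip (longitudinal, 2 welds).
R_nwt = 0.6 × 100 × 0.3093 × 9 = 167 kip (transverse, base value).
(i) R_nwl + R_nwt = 556.8 kip; (ii) 0.85 R_nwl + 1.5 R_nwt = 581.8 kip.
R_n = max = 581.8 kip [governs: (ii)]; R_n/Ω = 290.9 kip.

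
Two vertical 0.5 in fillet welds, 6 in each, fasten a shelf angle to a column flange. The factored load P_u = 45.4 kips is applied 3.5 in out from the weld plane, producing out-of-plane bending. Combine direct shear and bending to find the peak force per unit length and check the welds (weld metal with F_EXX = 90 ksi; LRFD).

L_w = 2 × 6 = 12 in; section modulus (unit throat) S = 2 × L²/6 = 12 in².
Direct shear f_v = P/L_w = 45.4/12 = 3.783 kip/in.
Moment M = P × e = 45.4 × 3.5 = 158.9 kip·in; bending f_b = M/S = 13.24 kip/in.
f_max = √(f_v² + f_b²) = √(3.783² + 13.24²) = 13.77 kip/in.
φr_n = 0.75 × 0.6 × 90 × (0.707 × 0.5) = 14.32 kip/in → adequate.

f_max ≈ 13.8 kip/in; adequate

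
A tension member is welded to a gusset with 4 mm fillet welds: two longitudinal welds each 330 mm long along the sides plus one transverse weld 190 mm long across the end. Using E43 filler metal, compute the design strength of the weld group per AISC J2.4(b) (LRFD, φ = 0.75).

φR_n ≈ 465 kN

E43XX → F_EXX = 430 MPa.
t_e = 0.707 × 4 = 2.828 mm.
R_nwl = 0.6 × 430 × 2.828 × 660 × 10⁻³ = 481.6 kN (longitudinal, 2 welds).
R_nwt = 0.6 × 430 × 2.828 × 190 × 10⁻³ = 138.6 kN (transverse, base value).
(i) R_nwl + R_nwt = 620.2 kN; (ii) 0.85 R_nwl + 1.5 R_nwt = 617.3 kN.
R_n = max = 620.2 kN [governs: (i)]; φR_n = 465.1 kN.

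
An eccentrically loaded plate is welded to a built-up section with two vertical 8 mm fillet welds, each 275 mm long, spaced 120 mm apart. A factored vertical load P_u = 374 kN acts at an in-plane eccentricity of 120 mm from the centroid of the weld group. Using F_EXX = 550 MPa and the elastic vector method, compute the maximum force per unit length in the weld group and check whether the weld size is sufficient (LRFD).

Total weld length L_w = 550 mm. Treat welds as unit-width lines.
Polar moment about centroid: J = 2[d³/12 + d(b/2)²] = 2[275³/12 + 275×60²] = 5446000 mm³.
Direct shear f_v = P/L_w = 374×10³ / 550 = 680 N/mm (vertical).
Torsion M = P·e = 374×10³ × 120 = 44880000 N·mm.
Critical point at (x, y) = (60, 137.5) from centroid. f_tx = M·y/J = 1133 N/mm; f_ty = M·x/J = 494.4 N/mm.
Resultant f_max = √[f_tx² + (f_v + f_ty)²] = √[1133² + (680 + 494.4)²] = 1632 N/mm.
Capacity per unit length: φr_n = 0.75 × 0.6 × 550 × (0.707 × 8) = 1400 N/mm.
1632 > 1400 → NOT adequate.

f_max ≈ 1630 N/mm; NOT adequate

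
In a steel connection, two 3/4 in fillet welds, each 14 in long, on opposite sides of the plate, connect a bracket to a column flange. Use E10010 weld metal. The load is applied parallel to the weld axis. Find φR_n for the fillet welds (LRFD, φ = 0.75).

E100XX → F_EXX = 100 ksi.
Effective throat t_e = 0.707 × 0.75 = 0.5302 in.
Total length L = 28 in; A_we = 0.5302 × 28 = 14.85 in².
F_nw = 0.6 F_EXX = 0.6 × 100 = 60 ksi.
φR_n = 0.75 × 60 × 14.85 = 668.1 kips.

φR_n ≈ 668 kips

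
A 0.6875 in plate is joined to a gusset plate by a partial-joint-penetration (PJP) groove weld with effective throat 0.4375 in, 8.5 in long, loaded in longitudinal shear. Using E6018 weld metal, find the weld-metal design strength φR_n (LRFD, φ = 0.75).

E60XX → F_EXX = 60 ksi.
Effective throat (given) t_e = 0.4375 in.
A_we = 0.4375 × 8.5 = 3.719 in².
F_nw = 0.6 F_EXX = 36 ksi.
φR_n = 0.75 × 36 × 3.719 = 100.4 kip.

φR_n ≈ 100 kip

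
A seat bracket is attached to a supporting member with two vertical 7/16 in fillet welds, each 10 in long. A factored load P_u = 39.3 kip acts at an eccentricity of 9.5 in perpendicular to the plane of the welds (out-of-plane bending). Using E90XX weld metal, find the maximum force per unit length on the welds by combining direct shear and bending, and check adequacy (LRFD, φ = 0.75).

f_max ≈ 11.4 kip/in; adequate

E90XX → F_EXX = 90 ksi.
L_w = 2 × 10 = 20 in; section modulus (unit throat) S = 2 × L²/6 = 33.33 in².
Direct shear f_v = P/L_w = 39.3/20 = 1.965 kip/in.
Moment M = P × e = 39.3 × 9.5 = 373.35 kip·in; bending f_b = M/S = 11.2 kip/in.
f_max = √(f_v² + f_b²) = √(1.965² + 11.2²) = 11.37 kip/in.
φr_n = 0.75 × 0.6 × 90 × (0.707 × 0.4375) = 12.53 kip/in → adequate.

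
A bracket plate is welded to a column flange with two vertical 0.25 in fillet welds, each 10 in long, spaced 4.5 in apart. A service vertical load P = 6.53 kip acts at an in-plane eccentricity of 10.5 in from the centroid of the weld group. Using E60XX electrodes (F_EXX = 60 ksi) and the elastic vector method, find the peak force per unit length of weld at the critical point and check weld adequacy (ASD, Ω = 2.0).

Total weld length L_w = 20 in. Treat welds as unit-width lines.
Polar moment about centroid: J = 2[d³/12 + d(b/2)²] = 2[10³/12 + 10×2.25²] = 267.9 in³.
Direct shear f_v = P/L_w = 6.53 / 20 = 0.3265 kip/in (vertical).
Torsion M = P·e = 6.53 × 10.5 = 68.565 kip·in.
Critical point at (x, y) = (2.25, 5) from centroid. f_tx = M·y/J = 1.28 kip/in; f_ty = M·x/J = 0.5758 kip/in.
Resultant f_max = √[f_tx² + (f_v + f_ty)²] = √[1.28² + (0.3265 + 0.5758)²] = 1.566 kip/in.
Capacity per unit length: r_n/Ω = (1/2.0) × 0.6 × 60 × (0.707 × 0.25) = 3.181 kip/in.
1.566 ≤ 3.181 → adequate.

f_max ≈ 1.57 kip/in; adequate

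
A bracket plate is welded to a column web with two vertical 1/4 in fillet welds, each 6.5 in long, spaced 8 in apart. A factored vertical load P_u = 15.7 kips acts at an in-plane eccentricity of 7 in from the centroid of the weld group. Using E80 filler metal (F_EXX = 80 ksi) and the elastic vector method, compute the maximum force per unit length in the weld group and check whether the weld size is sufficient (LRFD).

Total weld length L_w = 13 in. Treat welds as unit-width lines.
Polar moment about centroid: J = 2[d³/12 + d(b/2)²] = 2[6.5³/12 + 6.5×4²] = 253.8 in³.
Direct shear f_v = P/L_w = 15.7 / 13 = 1.208 kip/in (vertical).
Torsion M = P·e = 15.7 × 7 = 109.9 kip·in.
Critical point at (x, y) = (4, 3.25) from centroid. f_tx = M·y/J = 1.407 kip/in; f_ty = M·x/J = 1.732 kip/in.
Resultant f_max = √[f_tx² + (f_v + f_ty)²] = √[1.407² + (1.208 + 1.732)²] = 3.26 kip/in.
Capacity per unit length: φr_n = 0.75 × 0.6 × 80 × (0.707 × 0.25) = 6.363 kip/in.
3.26 ≤ 6.363 → adequate.

f_max ≈ 3.26 kip/in; adequate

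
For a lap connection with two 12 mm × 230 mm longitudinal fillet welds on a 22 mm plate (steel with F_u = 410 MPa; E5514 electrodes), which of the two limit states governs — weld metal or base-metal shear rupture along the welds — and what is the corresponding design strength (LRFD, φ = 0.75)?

E55XX → F_EXX = 550 MPa.
t_e = 0.707 × 12 = 8.484 mm; L = 460 mm.
Weld metal: φR_n = 0.75 × 0.6 × 550 × 8.484 × 460 × 10⁻³ = 965.9 kN.
Base metal (shear rupture): φR_n = 0.75 × 0.6 × 410 × 22 × 460 × 10⁻³ = 1867 kN.
Governing: weld metal.

φR_n ≈ 966 kN (weld metal governs)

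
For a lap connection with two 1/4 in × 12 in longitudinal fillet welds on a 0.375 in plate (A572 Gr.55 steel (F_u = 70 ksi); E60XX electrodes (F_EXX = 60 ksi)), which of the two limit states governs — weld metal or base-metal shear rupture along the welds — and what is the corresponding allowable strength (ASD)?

t_e = 0.707 × 0.25 = 0.1767 in; L = 24 in.
Weld metal: R_n/Ω = (1/2.0) × 0.6 × 60 × 0.1767 × 24 = 76.36 kip.
Base metal (shear rupture): R_n/Ω = (1/2.0) × 0.6 × 70 × 0.375 × 24 = 189 kip.
Governing: weld metal.

R_n/Ω ≈ 76.4 kip (weld metal governs)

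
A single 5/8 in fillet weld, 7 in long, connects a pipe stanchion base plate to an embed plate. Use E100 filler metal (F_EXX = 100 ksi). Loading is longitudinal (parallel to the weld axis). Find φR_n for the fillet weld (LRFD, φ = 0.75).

φR_n ≈ 139 kips

Effective throat t_e = 0.707 × 0.625 = 0.4419 in.
Total length L = 7 in; A_we = 0.4419 × 7 = 3.093 in².
F_nw = 0.6 F_EXX = 0.6 × 100 = 60 ksi.
φR_n = 0.75 × 60 × 3.093 = 139.2 kips.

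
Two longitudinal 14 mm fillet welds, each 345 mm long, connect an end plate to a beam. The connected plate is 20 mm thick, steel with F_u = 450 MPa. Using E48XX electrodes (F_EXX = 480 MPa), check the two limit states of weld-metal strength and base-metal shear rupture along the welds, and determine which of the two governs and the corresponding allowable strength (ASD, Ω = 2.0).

t_e = 0.707 × 14 = 9.898 mm; L = 690 mm.
Weld metal: R_n/Ω = (1/2.0) × 0.6 × 480 × 9.898 × 690 × 10⁻³ = 983.5 kN.
Base metal (shear rupture): R_n/Ω = (1/2.0) × 0.6 × 450 × 20 × 690 × 10⁻³ = 1863 kN.
Governing: weld metal.

R_n/Ω ≈ 983 kN (weld metal governs)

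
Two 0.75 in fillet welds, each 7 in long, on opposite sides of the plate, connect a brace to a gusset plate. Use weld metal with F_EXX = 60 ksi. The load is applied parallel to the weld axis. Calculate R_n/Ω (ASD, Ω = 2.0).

R_n/Ω ≈ 134 kip

Effective throat t_e = 0.707 × 0.75 = 0.5302 in.
Total length L = 14 in; A_we = 0.5302 × 14 = 7.423 in².
F_nw = 0.6 F_EXX = 0.6 × 60 = 36 ksi.
R_n = 36 × 7.423 = 267.2 kip; R_n/Ω = 267.2/2.0 = 133.6 kip.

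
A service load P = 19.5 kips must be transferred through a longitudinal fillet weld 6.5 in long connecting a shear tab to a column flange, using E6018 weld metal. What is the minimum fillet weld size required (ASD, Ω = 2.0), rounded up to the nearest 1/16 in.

w = 1/4 in

E60XX → F_EXX = 60 ksi.
Total weld length L = 6.5 in.
Required throat t_e = P × Ω / (0.6 F_EXX × L) = 19.5 × 2.0 / (0.6 × 60 × 6.5) = 0.1667 in.
Required leg w = t_e / 0.707 = 0.2357 in → use 1/4 in.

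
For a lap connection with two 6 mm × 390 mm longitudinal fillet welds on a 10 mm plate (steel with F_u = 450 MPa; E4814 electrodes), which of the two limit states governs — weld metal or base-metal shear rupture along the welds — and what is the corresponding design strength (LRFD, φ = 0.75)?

φR_n ≈ 715 kN (weld metal governs)

E48XX → F_EXX = 480 MPa.
t_e = 0.707 × 6 = 4.242 mm; L = 780 mm.
Weld metal: φR_n = 0.75 × 0.6 × 480 × 4.242 × 780 × 10⁻³ = 714.7 kN.
Base metal (shear rupture): φR_n = 0.75 × 0.6 × 450 × 10 × 780 × 10⁻³ = 1580 kN.
Governing: weld metal.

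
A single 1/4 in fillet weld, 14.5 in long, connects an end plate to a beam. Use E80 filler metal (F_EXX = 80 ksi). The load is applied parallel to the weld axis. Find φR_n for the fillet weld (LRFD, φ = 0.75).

φR_n ≈ 92.3 kips

Effective throat t_e = 0.707 × 0.25 = 0.1767 in.
Total length L = 14.5 in; A_we = 0.1767 × 14.5 = 2.563 in².
F_nw = 0.6 F_EXX = 0.6 × 80 = 48 ksi.
φR_n = 0.75 × 48 × 2.563 = 92.26 kips.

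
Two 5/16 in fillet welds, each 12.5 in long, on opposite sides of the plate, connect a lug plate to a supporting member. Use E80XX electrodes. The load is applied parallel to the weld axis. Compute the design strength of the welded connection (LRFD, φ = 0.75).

E80XX → F_EXX = 80 ksi.
Effective throat t_e = 0.707 × 0.3125 = 0.2209 in.
Total length L = 25 in; A_we = 0.2209 × 25 = 5.523 in².
F_nw = 0.6 F_EXX = 0.6 × 80 = 48 ksi.
φR_n = 0.75 × 48 × 5.523 = 198.8 kips.

φR_n ≈ 199 kips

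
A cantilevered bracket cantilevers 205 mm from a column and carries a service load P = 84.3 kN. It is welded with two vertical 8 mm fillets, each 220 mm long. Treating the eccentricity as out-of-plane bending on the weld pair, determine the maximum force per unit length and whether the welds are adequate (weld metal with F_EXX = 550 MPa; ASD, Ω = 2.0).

f_max ≈ 1090 N/mm; NOT adequate

L_w = 2 × 220 = 440 mm; section modulus (unit throat) S = 2 × L²/6 = 16130 mm².
Direct shear f_v = P/L_w = 84.3×10³/440 = 191.6 N/mm.
Moment M = P × e = 84.3×10³ × 205 = 17282000 N·mm; bending f_b = M/S = 1071 N/mm.
f_max = √(f_v² + f_b²) = √(191.6² + 1071²) = 1088 N/mm.
r_n/Ω = (1/2.0) × 0.6 × 550 × (0.707 × 8) = 933.2 N/mm → NOT adequate.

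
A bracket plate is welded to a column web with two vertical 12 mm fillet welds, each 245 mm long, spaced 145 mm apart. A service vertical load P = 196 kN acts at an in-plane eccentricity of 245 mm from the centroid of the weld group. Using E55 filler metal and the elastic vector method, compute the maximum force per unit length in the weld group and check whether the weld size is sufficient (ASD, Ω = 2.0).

E55XX → F_EXX = 550 MPa.
Total weld length L_w = 490 mm. Treat welds as unit-width lines.
Polar moment about centroid: J = 2[d³/12 + d(b/2)²] = 2[245³/12 + 245×72.5²] = 5027000 mm³.
Direct shear f_v = P/L_w = 196×10³ / 490 = 400 N/mm (vertical).
Torsion M = P·e = 196×10³ × 245 = 48020000 N·mm.
Critical point at (x, y) = (72.5, 122.5) from centroid. f_tx = M·y/J = 1170 N/mm; f_ty = M·x/J = 692.6 N/mm.
Resultant f_max = √[f_tx² + (f_v + f_ty)²] = √[1170² + (400 + 692.6)²] = 1601 N/mm.
Capacity per unit length: r_n/Ω = (1/2.0) × 0.6 × 550 × (0.707 × 12) = 1400 N/mm.
1601 > 1400 → NOT adequate.

f_max ≈ 1600 N/mm; NOT adequate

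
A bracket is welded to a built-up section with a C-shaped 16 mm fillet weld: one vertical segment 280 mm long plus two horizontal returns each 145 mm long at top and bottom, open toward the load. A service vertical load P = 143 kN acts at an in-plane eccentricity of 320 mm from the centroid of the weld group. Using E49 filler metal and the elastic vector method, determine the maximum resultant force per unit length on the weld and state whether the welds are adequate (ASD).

E49XX → F_EXX = 490 MPa.
Total weld length L_w = 570 mm. Treat welds as unit-width lines.
Centroid: x̄ = 2×145×72.5 / 570 = 36.89 mm from the vertical weld.
Polar moment about centroid: J = I_x + I_y = [280³/12 + 2×145×140²] + [280×36.89² + 2(145³/12 + 145×35.61²)] = 8770000 mm³.
Direct shear f_v = P/L_w = 143×10³ / 570 = 250.9 N/mm (vertical).
Torsion M = P·e = 143×10³ × 320 = 45760000 N·mm.
Critical point at (x, y) = (108.1, 140) from centroid. f_tx = M·y/J = 730.5 N/mm; f_ty = M·x/J = 564.1 N/mm.
Resultant f_max = √[f_tx² + (f_v + f_ty)²] = √[730.5² + (250.9 + 564.1)²] = 1094 N/mm.
Capacity per unit length: r_n/Ω = (1/2.0) × 0.6 × 490 × (0.707 × 16) = 1663 N/mm.
1094 ≤ 1663 → adequate.

f_max ≈ 1090 N/mm; adequate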